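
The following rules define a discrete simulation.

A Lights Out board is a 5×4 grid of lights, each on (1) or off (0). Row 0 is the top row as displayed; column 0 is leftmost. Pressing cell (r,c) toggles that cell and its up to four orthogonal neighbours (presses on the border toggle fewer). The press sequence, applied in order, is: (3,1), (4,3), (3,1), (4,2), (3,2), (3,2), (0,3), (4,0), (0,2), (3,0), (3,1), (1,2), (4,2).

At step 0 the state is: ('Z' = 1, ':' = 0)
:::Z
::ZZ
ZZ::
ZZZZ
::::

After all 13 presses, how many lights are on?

10

gen 0: :::Z
::ZZ
ZZ::
ZZZZ
::::
gen 1: :::Z
::ZZ
Z:::
:::Z
:Z::
gen 2: :::Z
::ZZ
Z:::
::::
:ZZZ
gen 3: :::Z
::ZZ
ZZ::
ZZZ:
::ZZ
gen 4: :::Z
::ZZ
ZZ::
ZZ::
:Z::
gen 5: :::Z
::ZZ
ZZZ:
Z:ZZ
:ZZ:
gen 6: :::Z
::ZZ
ZZ::
ZZ::
:Z::
gen 7: ::Z:
::Z:
ZZ::
ZZ::
:Z::
gen 8: ::Z:
::Z:
ZZ::
:Z::
Z:::
gen 9: :Z:Z
::::
ZZ::
:Z::
Z:::
gen 10: :Z:Z
::::
:Z::
Z:::
::::
gen 11: :Z:Z
::::
::::
:ZZ:
:Z::
gen 12: :ZZZ
:ZZZ
::Z:
:ZZ:
:Z::
gen 13: :ZZZ
:ZZZ
::Z:
:Z::
::ZZ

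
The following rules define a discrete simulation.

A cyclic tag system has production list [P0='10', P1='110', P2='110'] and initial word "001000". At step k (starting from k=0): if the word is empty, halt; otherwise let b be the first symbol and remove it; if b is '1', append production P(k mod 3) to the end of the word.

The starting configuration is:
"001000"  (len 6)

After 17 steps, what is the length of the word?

0) "001000"  (len 6)
1) "01000"  (len 5)
2) "1000"  (len 4)
3) "000110"  (len 6)
4) "00110"  (len 5)
5) "0110"  (len 4)
6) "110"  (len 3)
7) "1010"  (len 4)
8) "010110"  (len 6)
9) "10110"  (len 5)
10) "011010"  (len 6)
11) "11010"  (len 5)
12) "1010110"  (len 7)
13) "01011010"  (len 8)
14) "1011010"  (len 7)
15) "011010110"  (len 9)
16) "11010110"  (len 8)
17) "1010110110"  (len 10)

10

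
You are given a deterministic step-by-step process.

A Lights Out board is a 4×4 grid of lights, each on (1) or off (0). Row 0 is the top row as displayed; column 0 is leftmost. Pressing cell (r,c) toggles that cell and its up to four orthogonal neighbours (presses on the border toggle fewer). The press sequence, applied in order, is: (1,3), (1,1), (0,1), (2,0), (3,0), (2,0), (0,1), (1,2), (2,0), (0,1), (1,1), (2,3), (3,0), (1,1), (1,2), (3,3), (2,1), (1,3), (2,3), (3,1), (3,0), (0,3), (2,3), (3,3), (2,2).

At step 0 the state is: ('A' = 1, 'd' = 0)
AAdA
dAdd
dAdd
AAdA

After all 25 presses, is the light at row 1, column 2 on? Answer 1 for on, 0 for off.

0) AAdA
dAdd
dAdd
AAdA
1) AAdd
dAAA
dAdA
AAdA
2) Addd
AddA
dddA
AAdA
3) dAAd
AAdA
dddA
AAdA
4) dAAd
dAdA
AAdA
dAdA
5) dAAd
dAdA
dAdA
AddA
6) dAAd
AAdA
AddA
dddA
7) Addd
AddA
AddA
dddA
8) AdAd
AAAd
AdAA
dddA
9) AdAd
dAAd
dAAA
AddA
10) dAdd
ddAd
dAAA
AddA
11) dddd
AAdd
ddAA
AddA
12) dddd
AAdA
dddd
Addd
13) dddd
AAdA
Addd
dAdd
14) dAdd
ddAA
AAdd
dAdd
15) dAAd
dAdd
AAAd
dAdd
16) dAAd
dAdd
AAAA
dAAA
17) dAAd
dddd
dddA
ddAA
18) dAAA
ddAA
dddd
ddAA
19) dAAA
ddAd
ddAA
ddAd
20) dAAA
ddAd
dAAA
AAdd
21) dAAA
ddAd
AAAA
dddd
22) dAdd
ddAA
AAAA
dddd
23) dAdd
ddAd
AAdd
dddA
24) dAdd
ddAd
AAdA
ddAd
25) dAdd
dddd
AdAd
dddd

0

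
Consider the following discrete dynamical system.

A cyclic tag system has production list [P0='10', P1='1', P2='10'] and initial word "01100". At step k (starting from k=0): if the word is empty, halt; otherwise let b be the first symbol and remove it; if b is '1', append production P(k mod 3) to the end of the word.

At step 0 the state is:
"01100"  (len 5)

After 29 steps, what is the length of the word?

[0] "01100"  (len 5)
[1] "1100"  (len 4)
[2] "1001"  (len 4)
[3] "00110"  (len 5)
[4] "0110"  (len 4)
[5] "110"  (len 3)
[6] "1010"  (len 4)
[7] "01010"  (len 5)
[8] "1010"  (len 4)
[9] "01010"  (len 5)
[10] "1010"  (len 4)
[11] "0101"  (len 4)
[12] "101"  (len 3)
[13] "0110"  (len 4)
[14] "110"  (len 3)
[15] "1010"  (len 4)
[16] "01010"  (len 5)
[17] "1010"  (len 4)
[18] "01010"  (len 5)
[19] "1010"  (len 4)
[20] "0101"  (len 4)
[21] "101"  (len 3)
[22] "0110"  (len 4)
[23] "110"  (len 3)
[24] "1010"  (len 4)
[25] "01010"  (len 5)
[26] "1010"  (len 4)
[27] "01010"  (len 5)
[28] "1010"  (len 4)
[29] "0101"  (len 4)

4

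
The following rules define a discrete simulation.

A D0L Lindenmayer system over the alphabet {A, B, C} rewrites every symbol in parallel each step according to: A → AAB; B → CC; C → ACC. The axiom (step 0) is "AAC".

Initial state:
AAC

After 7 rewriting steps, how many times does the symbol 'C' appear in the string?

k=0  AAC
k=1  AABAABACC
k=2  AABAABCCAABAABCCAABACCACC
k=3  AABAABCCAABAABCCACCACCAABAABCCAABAABCCACCACCAABAABCCAABACCACCAABACCACC
k=4  AABAABCCAABAABCCACCACCAABAABCCAABAABCCACCACCAABACCACCAABAC…ACCACCAABAABCCAABACCACCAABACCACCAABAABCCAABACCACCAABACCACC  (len 198)
k=5  AABAABCCAABAABCCACCACCAABAABCCAABAABCCACCACCAABACCACCAABAC…ACCACCAABAABCCAABACCACCAABACCACCAABAABCCAABACCACCAABACCACC  (len 562)
k=6  AABAABCCAABAABCCACCACCAABAABCCAABAABCCACCACCAABACCACCAABAC…ACCACCAABAABCCAABACCACCAABACCACCAABAABCCAABACCACCAABACCACC  (len 1596)
k=7  AABAABCCAABAABCCACCACCAABAABCCAABAABCCACCACCAABACCACCAABAC…ACCACCAABAABCCAABACCACCAABACCACCAABAABCCAABACCACCAABACCACC  (len 4532)

1736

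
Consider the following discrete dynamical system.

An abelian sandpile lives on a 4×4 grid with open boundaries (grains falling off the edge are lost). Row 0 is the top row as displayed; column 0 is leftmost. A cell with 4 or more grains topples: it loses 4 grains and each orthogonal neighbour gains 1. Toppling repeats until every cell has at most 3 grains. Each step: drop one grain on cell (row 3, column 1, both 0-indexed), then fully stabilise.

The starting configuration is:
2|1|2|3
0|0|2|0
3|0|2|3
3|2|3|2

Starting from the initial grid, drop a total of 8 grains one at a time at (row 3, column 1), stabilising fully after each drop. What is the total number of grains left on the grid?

gen 0: 2|1|2|3
0|0|2|0
3|0|2|3
3|2|3|2
gen 1: 2|1|2|3
0|0|2|0
3|0|2|3
3|3|3|2
gen 2: 2|1|2|3
1|0|2|0
0|2|3|3
1|2|0|3
gen 3: 2|1|2|3
1|0|2|0
0|2|3|3
1|3|0|3
gen 4: 2|1|2|3
1|0|2|0
0|3|3|3
2|0|1|3
gen 5: 2|1|2|3
1|0|2|0
0|3|3|3
2|1|1|3
gen 6: 2|1|2|3
1|0|2|0
0|3|3|3
2|2|1|3
gen 7: 2|1|2|3
1|0|2|0
0|3|3|3
2|3|1|3
gen 8: 2|1|2|3
1|1|3|1
1|1|2|1
3|2|0|1

25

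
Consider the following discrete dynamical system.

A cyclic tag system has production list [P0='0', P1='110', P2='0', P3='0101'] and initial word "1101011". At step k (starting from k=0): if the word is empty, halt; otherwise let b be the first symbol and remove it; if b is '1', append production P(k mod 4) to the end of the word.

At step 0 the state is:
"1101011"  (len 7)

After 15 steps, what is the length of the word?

[0] "1101011"  (len 7)
[1] "1010110"  (len 7)
[2] "010110110"  (len 9)
[3] "10110110"  (len 8)
[4] "01101100101"  (len 11)
[5] "1101100101"  (len 10)
[6] "101100101110"  (len 12)
[7] "011001011100"  (len 12)
[8] "11001011100"  (len 11)
[9] "10010111000"  (len 11)
[10] "0010111000110"  (len 13)
[11] "010111000110"  (len 12)
[12] "10111000110"  (len 11)
[13] "01110001100"  (len 11)
[14] "1110001100"  (len 10)
[15] "1100011000"  (len 10)

10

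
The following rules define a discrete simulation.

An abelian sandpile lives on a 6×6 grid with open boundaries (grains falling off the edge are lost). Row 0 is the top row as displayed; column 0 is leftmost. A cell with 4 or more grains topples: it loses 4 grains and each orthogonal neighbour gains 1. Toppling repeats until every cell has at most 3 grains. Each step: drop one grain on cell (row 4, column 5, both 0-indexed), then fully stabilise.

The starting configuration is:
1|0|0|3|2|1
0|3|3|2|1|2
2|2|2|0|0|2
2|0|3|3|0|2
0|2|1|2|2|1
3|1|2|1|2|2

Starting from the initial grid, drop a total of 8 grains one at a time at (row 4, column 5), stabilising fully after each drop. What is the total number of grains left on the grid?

gen 0: 1|0|0|3|2|1
0|3|3|2|1|2
2|2|2|0|0|2
2|0|3|3|0|2
0|2|1|2|2|1
3|1|2|1|2|2
gen 1: 1|0|0|3|2|1
0|3|3|2|1|2
2|2|2|0|0|2
2|0|3|3|0|2
0|2|1|2|2|2
3|1|2|1|2|2
gen 2: 1|0|0|3|2|1
0|3|3|2|1|2
2|2|2|0|0|2
2|0|3|3|0|2
0|2|1|2|2|3
3|1|2|1|2|2
gen 3: 1|0|0|3|2|1
0|3|3|2|1|2
2|2|2|0|0|2
2|0|3|3|0|3
0|2|1|2|3|0
3|1|2|1|2|3
gen 4: 1|0|0|3|2|1
0|3|3|2|1|2
2|2|2|0|0|2
2|0|3|3|0|3
0|2|1|2|3|1
3|1|2|1|2|3
gen 5: 1|0|0|3|2|1
0|3|3|2|1|2
2|2|2|0|0|2
2|0|3|3|0|3
0|2|1|2|3|2
3|1|2|1|2|3
gen 6: 1|0|0|3|2|1
0|3|3|2|1|2
2|2|2|0|0|2
2|0|3|3|0|3
0|2|1|2|3|3
3|1|2|1|2|3
gen 7: 1|0|0|3|2|1
0|3|3|2|1|2
2|2|2|0|0|3
2|0|3|3|2|0
0|2|1|3|1|3
3|1|2|2|0|1
gen 8: 1|0|0|3|2|1
0|3|3|2|1|2
2|2|2|0|0|3
2|0|3|3|2|1
0|2|1|3|2|0
3|1|2|2|0|2

56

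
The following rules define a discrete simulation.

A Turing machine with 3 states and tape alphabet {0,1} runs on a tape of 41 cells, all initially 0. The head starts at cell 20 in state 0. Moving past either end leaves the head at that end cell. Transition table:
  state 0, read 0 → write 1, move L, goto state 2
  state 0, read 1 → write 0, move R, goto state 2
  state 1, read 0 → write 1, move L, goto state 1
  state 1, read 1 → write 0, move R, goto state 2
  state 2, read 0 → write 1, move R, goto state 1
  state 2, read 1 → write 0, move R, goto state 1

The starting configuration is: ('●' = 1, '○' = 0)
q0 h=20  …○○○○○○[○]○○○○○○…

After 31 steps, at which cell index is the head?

[0] q0 h=20  …○○○○○○[○]○○○○○○…
[1] q2 h=19  …○○○○○○[○]●○○○○○…
[2] q1 h=20  …○○○○○●[●]○○○○○○…
[3] q2 h=21  …○○○○●○[○]○○○○○○…
[4] q1 h=22  …○○○●○●[○]○○○○○○…
[5] q1 h=21  …○○○○●○[●]●○○○○○…
[6] q2 h=22  …○○○●○○[●]○○○○○○…
[7] q1 h=23  …○○●○○○[○]○○○○○○…
[8] q1 h=22  …○○○●○○[○]●○○○○○…
[9] q1 h=21  …○○○○●○[○]●●○○○○…
[10] q1 h=20  …○○○○○●[○]●●●○○○…
[11] q1 h=19  …○○○○○○[●]●●●●○○…
[12] q2 h=20  …○○○○○○[●]●●●○○○…
[13] q1 h=21  …○○○○○○[●]●●○○○○…
[14] q2 h=22  …○○○○○○[●]●○○○○○…
[15] q1 h=23  …○○○○○○[●]○○○○○○…
[16] q2 h=24  …○○○○○○[○]○○○○○○…
[17] q1 h=25  …○○○○○●[○]○○○○○○…
[18] q1 h=24  …○○○○○○[●]●○○○○○…
[19] q2 h=25  …○○○○○○[●]○○○○○○…
[20] q1 h=26  …○○○○○○[○]○○○○○○…
[21] q1 h=25  …○○○○○○[○]●○○○○○…
[22] q1 h=24  …○○○○○○[○]●●○○○○…
[23] q1 h=23  …○○○○○○[○]●●●○○○…
[24] q1 h=22  …○○○○○○[○]●●●●○○…
[25] q1 h=21  …○○○○○○[○]●●●●●○…
[26] q1 h=20  …○○○○○○[○]●●●●●●…
[27] q1 h=19  …○○○○○○[○]●●●●●●…
[28] q1 h=18  …○○○○○○[○]●●●●●●…
[29] q1 h=17  …○○○○○○[○]●●●●●●…
[30] q1 h=16  …○○○○○○[○]●●●●●●…
[31] q1 h=15  …○○○○○○[○]●●●●●●…

15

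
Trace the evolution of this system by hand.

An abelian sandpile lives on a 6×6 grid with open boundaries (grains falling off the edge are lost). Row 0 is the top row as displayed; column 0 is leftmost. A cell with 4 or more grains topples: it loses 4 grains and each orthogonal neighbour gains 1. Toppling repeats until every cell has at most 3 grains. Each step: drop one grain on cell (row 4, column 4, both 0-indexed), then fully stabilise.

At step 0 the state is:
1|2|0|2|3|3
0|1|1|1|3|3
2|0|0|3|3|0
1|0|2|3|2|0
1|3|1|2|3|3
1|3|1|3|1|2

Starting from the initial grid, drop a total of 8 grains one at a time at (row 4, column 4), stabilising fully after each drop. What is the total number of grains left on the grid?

59

gen 0: 1|2|0|2|3|3
0|1|1|1|3|3
2|0|0|3|3|0
1|0|2|3|2|0
1|3|1|2|3|3
1|3|1|3|1|2
gen 1: 1|2|0|2|3|3
0|1|1|1|3|3
2|0|0|3|3|0
1|0|2|3|3|1
1|3|1|3|1|0
1|3|1|3|2|3
gen 2: 1|2|0|2|3|3
0|1|1|1|3|3
2|0|0|3|3|0
1|0|2|3|3|1
1|3|1|3|2|0
1|3|1|3|2|3
gen 3: 1|2|0|2|3|3
0|1|1|1|3|3
2|0|0|3|3|0
1|0|2|3|3|1
1|3|1|3|3|0
1|3|1|3|2|3
gen 4: 1|2|0|3|1|1
0|1|1|3|2|1
2|0|1|1|2|2
1|0|3|2|2|2
1|3|2|2|3|2
1|3|2|1|1|0
gen 5: 1|2|0|3|1|1
0|1|1|3|2|1
2|0|1|1|2|2
1|0|3|2|3|2
1|3|2|3|0|3
1|3|2|1|2|0
gen 6: 1|2|0|3|1|1
0|1|1|3|2|1
2|0|1|1|2|2
1|0|3|2|3|2
1|3|2|3|1|3
1|3|2|1|2|0
gen 7: 1|2|0|3|1|1
0|1|1|3|2|1
2|0|1|1|2|2
1|0|3|2|3|2
1|3|2|3|2|3
1|3|2|1|2|0
gen 8: 1|2|0|3|1|1
0|1|1|3|2|1
2|0|1|1|2|2
1|0|3|2|3|2
1|3|2|3|3|3
1|3|2|1|2|0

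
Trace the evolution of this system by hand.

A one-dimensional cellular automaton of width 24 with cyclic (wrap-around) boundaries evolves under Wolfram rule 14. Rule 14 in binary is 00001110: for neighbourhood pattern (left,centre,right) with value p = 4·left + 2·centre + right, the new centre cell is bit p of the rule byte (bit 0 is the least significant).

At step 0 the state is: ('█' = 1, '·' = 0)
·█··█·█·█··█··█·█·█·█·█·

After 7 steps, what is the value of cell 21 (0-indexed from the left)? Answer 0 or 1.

t=0: ·█··█·█·█··█··█·█·█·█·█·
t=1: ██·██·█·█·██·██·█·█·█·█·
t=2: █··█··█·█·█··█··█·█·█·█·
t=3: █·██·██·█·█·██·██·█·█·█·
t=4: █·█··█··█·█·█··█··█·█·█·
t=5: █·█·██·██·█·█·██·██·█·█·
t=6: █·█·█··█··█·█·█··█··█·█·
t=7: █·█·█·██·██·█·█·██·██·█·

0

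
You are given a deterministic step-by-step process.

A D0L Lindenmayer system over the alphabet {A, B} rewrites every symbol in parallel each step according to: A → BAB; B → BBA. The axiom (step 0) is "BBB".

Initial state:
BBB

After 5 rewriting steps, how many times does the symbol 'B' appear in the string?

486

[0] BBB
[1] BBABBABBA
[2] BBABBABABBBABBABABBBABBABAB
[3] BBABBABABBBABBABABBBABABBBABBABBABABBBABBABABBBABABBBABBABBABABBBABBABABBBABABBBA
[4] BBABBABABBBABBABABBBABABBBABBABBABABBBABBABABBBABABBBABBAB…BBBABBABBABABBBABBABABBBABABBBABBABBABABBBABABBBABBABBABAB  (len 243)
[5] BBABBABABBBABBABABBBABABBBABBABBABABBBABBABABBBABABBBABBAB…BBBABBABBABABBBABABBBABBABBABABBBABBABABBBABBABABBBABABBBA  (len 729)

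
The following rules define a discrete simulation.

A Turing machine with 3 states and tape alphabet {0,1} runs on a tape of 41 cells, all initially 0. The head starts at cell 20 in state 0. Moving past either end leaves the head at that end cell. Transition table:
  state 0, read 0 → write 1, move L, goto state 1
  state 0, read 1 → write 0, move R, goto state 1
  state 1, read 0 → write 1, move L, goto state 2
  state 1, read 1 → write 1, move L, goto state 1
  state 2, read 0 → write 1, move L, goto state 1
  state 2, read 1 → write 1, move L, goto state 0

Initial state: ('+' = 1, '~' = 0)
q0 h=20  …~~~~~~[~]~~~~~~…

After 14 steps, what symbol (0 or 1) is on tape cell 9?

step 0: q0 h=20  …~~~~~~[~]~~~~~~…
step 1: q1 h=19  …~~~~~~[~]+~~~~~…
step 2: q2 h=18  …~~~~~~[~]++~~~~…
step 3: q1 h=17  …~~~~~~[~]+++~~~…
step 4: q2 h=16  …~~~~~~[~]++++~~…
step 5: q1 h=15  …~~~~~~[~]+++++~…
step 6: q2 h=14  …~~~~~~[~]++++++…
step 7: q1 h=13  …~~~~~~[~]++++++…
step 8: q2 h=12  …~~~~~~[~]++++++…
step 9: q1 h=11  …~~~~~~[~]++++++…
step 10: q2 h=10  …~~~~~~[~]++++++…
step 11: q1 h= 9  …~~~~~~[~]++++++…
step 12: q2 h= 8  …~~~~~~[~]++++++…
step 13: q1 h= 7  …~~~~~~[~]++++++…
step 14: q2 h= 6  |~~~~~~[~]++++++…

1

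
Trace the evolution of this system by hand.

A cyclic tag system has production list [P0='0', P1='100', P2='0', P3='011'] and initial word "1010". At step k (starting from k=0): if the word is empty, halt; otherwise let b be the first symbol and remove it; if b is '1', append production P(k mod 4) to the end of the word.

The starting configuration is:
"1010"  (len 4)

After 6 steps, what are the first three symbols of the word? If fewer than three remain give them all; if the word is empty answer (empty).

(empty)

0) "1010"  (len 4)
1) "0100"  (len 4)
2) "100"  (len 3)
3) "000"  (len 3)
4) "00"  (len 2)
5) "0"  (len 1)
6) (halted — word empty)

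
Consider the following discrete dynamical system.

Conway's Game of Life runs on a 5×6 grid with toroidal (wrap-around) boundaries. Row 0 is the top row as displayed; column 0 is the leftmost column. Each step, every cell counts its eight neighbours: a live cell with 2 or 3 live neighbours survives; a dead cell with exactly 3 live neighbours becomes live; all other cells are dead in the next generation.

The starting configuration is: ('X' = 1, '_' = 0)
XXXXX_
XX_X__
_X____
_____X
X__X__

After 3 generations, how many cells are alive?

gen 0: XXXXX_
XX_X__
_X____
_____X
X__X__
gen 1: ____X_
___XXX
_XX___
X_____
X__X__
gen 2: ______
__XXXX
XXXXXX
X_X___
_____X
gen 3: ___X_X
______
______
__X___
______

3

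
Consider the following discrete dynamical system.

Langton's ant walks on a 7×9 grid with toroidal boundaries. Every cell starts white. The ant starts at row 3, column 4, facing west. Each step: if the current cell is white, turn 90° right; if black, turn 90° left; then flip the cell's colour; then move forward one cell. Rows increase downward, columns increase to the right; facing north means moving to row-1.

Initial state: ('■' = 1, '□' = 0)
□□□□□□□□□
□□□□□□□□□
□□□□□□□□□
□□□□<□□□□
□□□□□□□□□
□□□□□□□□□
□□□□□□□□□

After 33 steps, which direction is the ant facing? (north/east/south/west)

t=0: □□□□□□□□□
□□□□□□□□□
□□□□□□□□□
□□□□<□□□□
□□□□□□□□□
□□□□□□□□□
□□□□□□□□□
t=1: □□□□□□□□□
□□□□□□□□□
□□□□^□□□□
□□□□■□□□□
□□□□□□□□□
□□□□□□□□□
□□□□□□□□□
t=2: □□□□□□□□□
□□□□□□□□□
□□□□■>□□□
□□□□■□□□□
□□□□□□□□□
□□□□□□□□□
□□□□□□□□□
t=3: □□□□□□□□□
□□□□□□□□□
□□□□■■□□□
□□□□■v□□□
□□□□□□□□□
□□□□□□□□□
□□□□□□□□□
t=4: □□□□□□□□□
□□□□□□□□□
□□□□■■□□□
□□□□<■□□□
□□□□□□□□□
□□□□□□□□□
□□□□□□□□□
t=5: □□□□□□□□□
□□□□□□□□□
□□□□■■□□□
□□□□□■□□□
□□□□v□□□□
□□□□□□□□□
□□□□□□□□□
t=6: □□□□□□□□□
□□□□□□□□□
□□□□■■□□□
□□□□□■□□□
□□□<■□□□□
□□□□□□□□□
□□□□□□□□□
t=7: □□□□□□□□□
□□□□□□□□□
□□□□■■□□□
□□□^□■□□□
□□□■■□□□□
□□□□□□□□□
□□□□□□□□□
t=8: □□□□□□□□□
□□□□□□□□□
□□□□■■□□□
□□□■>■□□□
□□□■■□□□□
□□□□□□□□□
□□□□□□□□□
t=9: □□□□□□□□□
□□□□□□□□□
□□□□■■□□□
□□□■■■□□□
□□□■v□□□□
□□□□□□□□□
□□□□□□□□□
t=10: □□□□□□□□□
□□□□□□□□□
□□□□■■□□□
□□□■■■□□□
□□□■□>□□□
□□□□□□□□□
□□□□□□□□□
t=11: □□□□□□□□□
□□□□□□□□□
□□□□■■□□□
□□□■■■□□□
□□□■□■□□□
□□□□□v□□□
□□□□□□□□□
t=12: □□□□□□□□□
□□□□□□□□□
□□□□■■□□□
□□□■■■□□□
□□□■□■□□□
□□□□<■□□□
□□□□□□□□□
t=13: □□□□□□□□□
□□□□□□□□□
□□□□■■□□□
□□□■■■□□□
□□□■^■□□□
□□□□■■□□□
□□□□□□□□□
t=14: □□□□□□□□□
□□□□□□□□□
□□□□■■□□□
□□□■■■□□□
□□□■■>□□□
□□□□■■□□□
□□□□□□□□□
t=15: □□□□□□□□□
□□□□□□□□□
□□□□■■□□□
□□□■■^□□□
□□□■■□□□□
□□□□■■□□□
□□□□□□□□□
t=16: □□□□□□□□□
□□□□□□□□□
□□□□■■□□□
□□□■<□□□□
□□□■■□□□□
□□□□■■□□□
□□□□□□□□□
t=17: □□□□□□□□□
□□□□□□□□□
□□□□■■□□□
□□□■□□□□□
□□□■v□□□□
□□□□■■□□□
□□□□□□□□□
t=18: □□□□□□□□□
□□□□□□□□□
□□□□■■□□□
□□□■□□□□□
□□□■□>□□□
□□□□■■□□□
□□□□□□□□□
t=19: □□□□□□□□□
□□□□□□□□□
□□□□■■□□□
□□□■□□□□□
□□□■□■□□□
□□□□■v□□□
□□□□□□□□□
t=20: □□□□□□□□□
□□□□□□□□□
□□□□■■□□□
□□□■□□□□□
□□□■□■□□□
□□□□■□>□□
□□□□□□□□□
t=21: □□□□□□□□□
□□□□□□□□□
□□□□■■□□□
□□□■□□□□□
□□□■□■□□□
□□□□■□■□□
□□□□□□v□□
t=22: □□□□□□□□□
□□□□□□□□□
□□□□■■□□□
□□□■□□□□□
□□□■□■□□□
□□□□■□■□□
□□□□□<■□□
t=23: □□□□□□□□□
□□□□□□□□□
□□□□■■□□□
□□□■□□□□□
□□□■□■□□□
□□□□■^■□□
□□□□□■■□□
t=24: □□□□□□□□□
□□□□□□□□□
□□□□■■□□□
□□□■□□□□□
□□□■□■□□□
□□□□■■>□□
□□□□□■■□□
t=25: □□□□□□□□□
□□□□□□□□□
□□□□■■□□□
□□□■□□□□□
□□□■□■^□□
□□□□■■□□□
□□□□□■■□□
t=26: □□□□□□□□□
□□□□□□□□□
□□□□■■□□□
□□□■□□□□□
□□□■□■■>□
□□□□■■□□□
□□□□□■■□□
t=27: □□□□□□□□□
□□□□□□□□□
□□□□■■□□□
□□□■□□□□□
□□□■□■■■□
□□□□■■□v□
□□□□□■■□□
t=28: □□□□□□□□□
□□□□□□□□□
□□□□■■□□□
□□□■□□□□□
□□□■□■■■□
□□□□■■<■□
□□□□□■■□□
t=29: □□□□□□□□□
□□□□□□□□□
□□□□■■□□□
□□□■□□□□□
□□□■□■^■□
□□□□■■■■□
□□□□□■■□□
t=30: □□□□□□□□□
□□□□□□□□□
□□□□■■□□□
□□□■□□□□□
□□□■□<□■□
□□□□■■■■□
□□□□□■■□□
t=31: □□□□□□□□□
□□□□□□□□□
□□□□■■□□□
□□□■□□□□□
□□□■□□□■□
□□□□■v■■□
□□□□□■■□□
t=32: □□□□□□□□□
□□□□□□□□□
□□□□■■□□□
□□□■□□□□□
□□□■□□□■□
□□□□■□>■□
□□□□□■■□□
t=33: □□□□□□□□□
□□□□□□□□□
□□□□■■□□□
□□□■□□□□□
□□□■□□^■□
□□□□■□□■□
□□□□□■■□□

north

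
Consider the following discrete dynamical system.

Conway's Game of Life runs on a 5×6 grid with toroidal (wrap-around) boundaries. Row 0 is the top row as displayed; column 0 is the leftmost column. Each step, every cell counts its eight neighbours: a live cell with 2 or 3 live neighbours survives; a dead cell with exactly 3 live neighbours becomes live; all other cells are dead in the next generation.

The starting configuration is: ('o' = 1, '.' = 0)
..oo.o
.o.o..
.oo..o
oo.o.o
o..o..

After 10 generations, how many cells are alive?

4

t=0: ..oo.o
.o.o..
.oo..o
oo.o.o
o..o..
t=1: oo.o..
.o.o..
...o.o
...o.o
...o..
t=2: oo.oo.
.o.o..
o..o..
..oo..
o..o..
t=3: oo.ooo
.o.o.o
.o.oo.
.oooo.
o....o
t=4: .o.o..
.o....
.o...o
.o....
......
t=5: ..o...
.o....
.oo...
o.....
..o...
t=6: .oo...
.o....
ooo...
..o...
.o....
t=7: ooo...
......
o.o...
o.o...
.o....
t=8: ooo...
o.o...
......
o.o...
......
t=9: o.o...
o.o...
......
......
o.o...
t=10: o.oo.o
......
......
......
......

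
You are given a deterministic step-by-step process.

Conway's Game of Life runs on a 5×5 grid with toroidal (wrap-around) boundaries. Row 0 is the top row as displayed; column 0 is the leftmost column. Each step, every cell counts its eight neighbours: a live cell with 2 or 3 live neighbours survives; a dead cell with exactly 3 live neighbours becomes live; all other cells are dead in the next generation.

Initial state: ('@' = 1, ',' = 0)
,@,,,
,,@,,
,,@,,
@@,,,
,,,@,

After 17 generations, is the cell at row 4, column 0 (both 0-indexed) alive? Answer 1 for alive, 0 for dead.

1

0) ,@,,,
,,@,,
,,@,,
@@,,,
,,,@,
1) ,,@,,
,@@,,
,,@,,
,@@,,
@@@,,
2) @,,@,
,@@@,
,,,@,
@,,@,
@,,@,
3) @,,@,
,@,@,
,@,@,
,,@@,
@@@@,
4) @,,@,
@@,@,
,@,@@
@,,,,
@,,,,
5) @,@,,
,@,@,
,@,@,
@@,,,
@@,,,
6) @,@,@
@@,@@
,@,,@
,,,,@
,,@,@
7) ,,@,,
,,,,,
,@@,,
,,,,@
,@,,@
8) ,,,,,
,@@,,
,,,,,
,@@@,
@,,@,
9) ,@@,,
,,,,,
,,,@,
,@@@@
,@,@@
10) @@@@,
,,@,,
,,,@@
,@,,,
,,,,@
11) @@@@@
@,,,,
,,@@,
@,,@@
,,,@@
12) ,@@,,
@,,,,
@@@@,
@,,,,
,,,,,
13) ,@,,,
@,,@@
@,@,,
@,@,@
,@,,,
14) ,@@,@
@,@@@
,,@,,
@,@@@
,@@,,
15) ,,,,@
@,,,@
,,,,,
@,,,@
,,,,,
16) @,,,@
@,,,@
,,,,,
,,,,,
@,,,@
17) ,@,@,
@,,,@
,,,,,
,,,,,
@,,,@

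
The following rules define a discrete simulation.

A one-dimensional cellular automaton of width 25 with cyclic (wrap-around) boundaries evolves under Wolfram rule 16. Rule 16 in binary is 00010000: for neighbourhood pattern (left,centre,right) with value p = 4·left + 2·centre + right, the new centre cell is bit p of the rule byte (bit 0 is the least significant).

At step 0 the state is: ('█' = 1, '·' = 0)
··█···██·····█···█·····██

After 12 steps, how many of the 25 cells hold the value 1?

[0] ··█···██·····█···█·····██
[1] █··█····█·····█···█······
[2] ·█··█····█·····█···█·····
[3] ··█··█····█·····█···█····
[4] ···█··█····█·····█···█···
[5] ····█··█····█·····█···█··
[6] ·····█··█····█·····█···█·
[7] ······█··█····█·····█···█
[8] █······█··█····█·····█···
[9] ·█······█··█····█·····█··
[10] ··█······█··█····█·····█·
[11] ···█······█··█····█·····█
[12] █···█······█··█····█·····

5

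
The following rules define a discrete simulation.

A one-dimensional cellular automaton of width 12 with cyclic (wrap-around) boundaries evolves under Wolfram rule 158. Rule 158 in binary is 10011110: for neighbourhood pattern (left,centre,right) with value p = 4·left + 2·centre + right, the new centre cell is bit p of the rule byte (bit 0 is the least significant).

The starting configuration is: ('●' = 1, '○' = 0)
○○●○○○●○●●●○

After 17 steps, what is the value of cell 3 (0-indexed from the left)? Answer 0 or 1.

[0] ○○●○○○●○●●●○
[1] ○●●●○●●○●●○●
[2] ○●●○○●○○●○○●
[3] ○●○●●●●●●●●●
[4] ○●○●●●●●●●●○
[5] ●●○●●●●●●●○●
[6] ●○○●●●●●●○○●
[7] ○●●●●●●●○●●●
[8] ○●●●●●●○○●●○
[9] ●●●●●●○●●●○●
[10] ●●●●●○○●●○○●
[11] ●●●●○●●●○●●●
[12] ●●●○○●●○○●●●
[13] ●●○●●●○●●●●●
[14] ●○○●●○○●●●●●
[15] ○●●●○●●●●●●●
[16] ○●●○○●●●●●●○
[17] ●●○●●●●●●●○●

1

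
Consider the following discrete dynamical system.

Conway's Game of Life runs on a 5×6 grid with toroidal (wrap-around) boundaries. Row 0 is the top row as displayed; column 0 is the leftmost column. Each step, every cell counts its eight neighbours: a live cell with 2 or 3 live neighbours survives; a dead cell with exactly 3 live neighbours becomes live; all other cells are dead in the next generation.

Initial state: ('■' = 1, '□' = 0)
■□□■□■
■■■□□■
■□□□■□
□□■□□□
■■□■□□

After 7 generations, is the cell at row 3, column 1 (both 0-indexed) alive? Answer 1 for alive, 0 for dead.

0

0) ■□□■□■
■■■□□■
■□□□■□
□□■□□□
■■□■□□
1) □□□■□□
□□■■□□
■□■■□□
■□■■□■
■■□■■■
2) ■■□□□■
□■□□■□
■□□□□■
□□□□□□
□■□□□□
3) □■■□□■
□■□□■□
■□□□□■
■□□□□□
□■□□□□
4) □■■□□□
□■■□■□
■■□□□■
■■□□□■
□■■□□□
5) ■□□□□□
□□□■□■
□□□□■□
□□□□□■
□□□□□□
6) □□□□□□
□□□□■■
□□□□■■
□□□□□□
□□□□□□
7) □□□□□□
□□□□■■
□□□□■■
□□□□□□
□□□□□□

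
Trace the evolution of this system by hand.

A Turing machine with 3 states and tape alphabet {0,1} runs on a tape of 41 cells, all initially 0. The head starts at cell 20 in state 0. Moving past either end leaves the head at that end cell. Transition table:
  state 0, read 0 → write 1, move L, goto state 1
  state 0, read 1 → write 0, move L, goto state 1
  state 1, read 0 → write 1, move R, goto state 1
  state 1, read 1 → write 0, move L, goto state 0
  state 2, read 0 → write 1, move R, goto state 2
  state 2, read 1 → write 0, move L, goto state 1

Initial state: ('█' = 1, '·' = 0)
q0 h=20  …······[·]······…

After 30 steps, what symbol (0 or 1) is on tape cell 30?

0) q0 h=20  …······[·]······…
1) q1 h=19  …······[·]█·····…
2) q1 h=20  …·····█[█]······…
3) q0 h=19  …······[█]······…
4) q1 h=18  …······[·]······…
5) q1 h=19  …·····█[·]······…
6) q1 h=20  …····██[·]······…
7) q1 h=21  …···███[·]······…
8) q1 h=22  …··████[·]······…
9) q1 h=23  …·█████[·]······…
10) q1 h=24  …██████[·]······…
11) q1 h=25  …██████[·]······…
12) q1 h=26  …██████[·]······…
13) q1 h=27  …██████[·]······…
14) q1 h=28  …██████[·]······…
15) q1 h=29  …██████[·]······…
16) q1 h=30  …██████[·]······…
17) q1 h=31  …██████[·]······…
18) q1 h=32  …██████[·]······…
19) q1 h=33  …██████[·]······…
20) q1 h=34  …██████[·]······|
21) q1 h=35  …██████[·]·····|
22) q1 h=36  …██████[·]····|
23) q1 h=37  …██████[·]···|
24) q1 h=38  …██████[·]··|
25) q1 h=39  …██████[·]·|
26) q1 h=40  …██████[·]|
27) q1 h=40  …██████[█]|
28) q0 h=39  …██████[█]·|
29) q1 h=38  …██████[█]··|
30) q0 h=37  …██████[█]···|

1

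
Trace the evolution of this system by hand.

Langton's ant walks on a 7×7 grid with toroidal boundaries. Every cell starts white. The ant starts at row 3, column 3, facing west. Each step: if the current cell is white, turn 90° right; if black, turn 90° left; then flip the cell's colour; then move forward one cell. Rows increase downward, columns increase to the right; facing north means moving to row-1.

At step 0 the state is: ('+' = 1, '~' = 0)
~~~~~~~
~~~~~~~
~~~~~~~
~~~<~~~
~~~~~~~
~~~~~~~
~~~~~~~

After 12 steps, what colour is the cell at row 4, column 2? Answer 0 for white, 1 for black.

1

[0] ~~~~~~~
~~~~~~~
~~~~~~~
~~~<~~~
~~~~~~~
~~~~~~~
~~~~~~~
[1] ~~~~~~~
~~~~~~~
~~~^~~~
~~~+~~~
~~~~~~~
~~~~~~~
~~~~~~~
[2] ~~~~~~~
~~~~~~~
~~~+>~~
~~~+~~~
~~~~~~~
~~~~~~~
~~~~~~~
[3] ~~~~~~~
~~~~~~~
~~~++~~
~~~+v~~
~~~~~~~
~~~~~~~
~~~~~~~
[4] ~~~~~~~
~~~~~~~
~~~++~~
~~~<+~~
~~~~~~~
~~~~~~~
~~~~~~~
[5] ~~~~~~~
~~~~~~~
~~~++~~
~~~~+~~
~~~v~~~
~~~~~~~
~~~~~~~
[6] ~~~~~~~
~~~~~~~
~~~++~~
~~~~+~~
~~<+~~~
~~~~~~~
~~~~~~~
[7] ~~~~~~~
~~~~~~~
~~~++~~
~~^~+~~
~~++~~~
~~~~~~~
~~~~~~~
[8] ~~~~~~~
~~~~~~~
~~~++~~
~~+>+~~
~~++~~~
~~~~~~~
~~~~~~~
[9] ~~~~~~~
~~~~~~~
~~~++~~
~~+++~~
~~+v~~~
~~~~~~~
~~~~~~~
[10] ~~~~~~~
~~~~~~~
~~~++~~
~~+++~~
~~+~>~~
~~~~~~~
~~~~~~~
[11] ~~~~~~~
~~~~~~~
~~~++~~
~~+++~~
~~+~+~~
~~~~v~~
~~~~~~~
[12] ~~~~~~~
~~~~~~~
~~~++~~
~~+++~~
~~+~+~~
~~~<+~~
~~~~~~~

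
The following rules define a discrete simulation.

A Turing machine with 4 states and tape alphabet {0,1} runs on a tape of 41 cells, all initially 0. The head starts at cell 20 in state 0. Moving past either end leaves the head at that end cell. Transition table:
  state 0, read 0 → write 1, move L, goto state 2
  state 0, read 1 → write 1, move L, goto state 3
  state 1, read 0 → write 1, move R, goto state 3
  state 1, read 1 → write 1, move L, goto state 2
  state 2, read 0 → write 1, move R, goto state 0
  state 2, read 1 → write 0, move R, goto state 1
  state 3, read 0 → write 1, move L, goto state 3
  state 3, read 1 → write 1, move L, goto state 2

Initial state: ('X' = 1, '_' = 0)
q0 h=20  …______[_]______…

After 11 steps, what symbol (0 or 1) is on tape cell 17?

1

0) q0 h=20  …______[_]______…
1) q2 h=19  …______[_]X_____…
2) q0 h=20  …_____X[X]______…
3) q3 h=19  …______[X]X_____…
4) q2 h=18  …______[_]XX____…
5) q0 h=19  …_____X[X]X_____…
6) q3 h=18  …______[X]XX____…
7) q2 h=17  …______[_]XXX___…
8) q0 h=18  …_____X[X]XX____…
9) q3 h=17  …______[X]XXX___…
10) q2 h=16  …______[_]XXXX__…
11) q0 h=17  …_____X[X]XXX___…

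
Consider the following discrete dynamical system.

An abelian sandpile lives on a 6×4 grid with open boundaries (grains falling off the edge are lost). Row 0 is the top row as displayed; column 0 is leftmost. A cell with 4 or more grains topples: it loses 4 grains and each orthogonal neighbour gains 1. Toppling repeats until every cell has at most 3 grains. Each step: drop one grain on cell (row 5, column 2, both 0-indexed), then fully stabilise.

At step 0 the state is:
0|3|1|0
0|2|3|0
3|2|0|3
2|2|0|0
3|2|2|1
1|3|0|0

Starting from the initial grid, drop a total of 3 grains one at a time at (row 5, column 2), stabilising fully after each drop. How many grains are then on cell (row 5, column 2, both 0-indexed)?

[0] 0|3|1|0
0|2|3|0
3|2|0|3
2|2|0|0
3|2|2|1
1|3|0|0
[1] 0|3|1|0
0|2|3|0
3|2|0|3
2|2|0|0
3|2|2|1
1|3|1|0
[2] 0|3|1|0
0|2|3|0
3|2|0|3
2|2|0|0
3|2|2|1
1|3|2|0
[3] 0|3|1|0
0|2|3|0
3|2|0|3
2|2|0|0
3|2|2|1
1|3|3|0

3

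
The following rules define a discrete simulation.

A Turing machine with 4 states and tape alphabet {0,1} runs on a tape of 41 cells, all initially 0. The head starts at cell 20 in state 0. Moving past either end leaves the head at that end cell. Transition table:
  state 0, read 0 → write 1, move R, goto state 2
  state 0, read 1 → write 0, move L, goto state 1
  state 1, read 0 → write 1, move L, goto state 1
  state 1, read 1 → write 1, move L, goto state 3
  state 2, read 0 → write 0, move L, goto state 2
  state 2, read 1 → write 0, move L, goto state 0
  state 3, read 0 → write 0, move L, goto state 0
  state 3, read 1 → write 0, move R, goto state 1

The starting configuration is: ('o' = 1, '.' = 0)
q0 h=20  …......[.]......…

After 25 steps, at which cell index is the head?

13

0) q0 h=20  …......[.]......…
1) q2 h=21  ….....o[.]......…
2) q2 h=20  …......[o]......…
3) q0 h=19  …......[.]......…
4) q2 h=20  ….....o[.]......…
5) q2 h=19  …......[o]......…
6) q0 h=18  …......[.]......…
7) q2 h=19  ….....o[.]......…
8) q2 h=18  …......[o]......…
9) q0 h=17  …......[.]......…
10) q2 h=18  ….....o[.]......…
11) q2 h=17  …......[o]......…
12) q0 h=16  …......[.]......…
13) q2 h=17  ….....o[.]......…
14) q2 h=16  …......[o]......…
15) q0 h=15  …......[.]......…
16) q2 h=16  ….....o[.]......…
17) q2 h=15  …......[o]......…
18) q0 h=14  …......[.]......…
19) q2 h=15  ….....o[.]......…
20) q2 h=14  …......[o]......…
21) q0 h=13  …......[.]......…
22) q2 h=14  ….....o[.]......…
23) q2 h=13  …......[o]......…
24) q0 h=12  …......[.]......…
25) q2 h=13  ….....o[.]......…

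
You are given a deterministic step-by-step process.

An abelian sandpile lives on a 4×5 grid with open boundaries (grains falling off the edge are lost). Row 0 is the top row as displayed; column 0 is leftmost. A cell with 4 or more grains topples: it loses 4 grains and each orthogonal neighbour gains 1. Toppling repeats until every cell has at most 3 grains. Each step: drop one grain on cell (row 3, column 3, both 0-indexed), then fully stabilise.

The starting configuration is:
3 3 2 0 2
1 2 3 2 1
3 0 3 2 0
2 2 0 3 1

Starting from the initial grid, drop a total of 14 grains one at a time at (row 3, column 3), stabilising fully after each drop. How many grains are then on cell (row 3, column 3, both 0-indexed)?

0) 3 3 2 0 2
1 2 3 2 1
3 0 3 2 0
2 2 0 3 1
1) 3 3 2 0 2
1 2 3 2 1
3 0 3 3 0
2 2 1 0 2
2) 3 3 2 0 2
1 2 3 2 1
3 0 3 3 0
2 2 1 1 2
3) 3 3 2 0 2
1 2 3 2 1
3 0 3 3 0
2 2 1 2 2
4) 3 3 2 0 2
1 2 3 2 1
3 0 3 3 0
2 2 1 3 2
5) 3 3 3 1 2
1 3 1 0 2
3 1 1 2 1
2 2 3 1 3
6) 3 3 3 1 2
1 3 1 0 2
3 1 1 2 1
2 2 3 2 3
7) 3 3 3 1 2
1 3 1 0 2
3 1 1 2 1
2 2 3 3 3
8) 3 3 3 1 2
1 3 1 0 2
3 1 2 3 2
2 3 0 2 0
9) 3 3 3 1 2
1 3 1 0 2
3 1 2 3 2
2 3 0 3 0
10) 3 3 3 1 2
1 3 1 1 2
3 1 3 0 3
2 3 1 1 1
11) 3 3 3 1 2
1 3 1 1 2
3 1 3 0 3
2 3 1 2 1
12) 3 3 3 1 2
1 3 1 1 2
3 1 3 0 3
2 3 1 3 1
13) 3 3 3 1 2
1 3 1 1 2
3 1 3 1 3
2 3 2 0 2
14) 3 3 3 1 2
1 3 1 1 2
3 1 3 1 3
2 3 2 1 2

1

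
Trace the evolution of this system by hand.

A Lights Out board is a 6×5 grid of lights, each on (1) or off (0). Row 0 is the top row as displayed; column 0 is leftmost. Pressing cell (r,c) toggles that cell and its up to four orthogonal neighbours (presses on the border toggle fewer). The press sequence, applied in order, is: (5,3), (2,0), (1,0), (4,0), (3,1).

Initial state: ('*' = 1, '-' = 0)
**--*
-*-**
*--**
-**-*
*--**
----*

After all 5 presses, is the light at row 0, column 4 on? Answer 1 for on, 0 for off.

[0] **--*
-*-**
*--**
-**-*
*--**
----*
[1] **--*
-*-**
*--**
-**-*
*---*
--**-
[2] **--*
**-**
-*-**
***-*
*---*
--**-
[3] -*--*
---**
**-**
***-*
*---*
--**-
[4] -*--*
---**
**-**
-**-*
-*--*
*-**-
[5] -*--*
---**
*--**
*---*
----*
*-**-

1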